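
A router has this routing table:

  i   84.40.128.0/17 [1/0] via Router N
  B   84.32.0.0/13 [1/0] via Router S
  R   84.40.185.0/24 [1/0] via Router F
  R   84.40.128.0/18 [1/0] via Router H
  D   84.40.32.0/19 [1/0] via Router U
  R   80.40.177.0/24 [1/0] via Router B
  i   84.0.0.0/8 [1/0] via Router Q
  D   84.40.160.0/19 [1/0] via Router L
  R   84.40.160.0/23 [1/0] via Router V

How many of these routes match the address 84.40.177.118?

Prefixes containing 84.40.177.118:
  84.0.0.0/8 (84.0.0.0 - 84.255.255.255)
  84.40.128.0/17 (84.40.128.0 - 84.40.255.255)
  84.40.128.0/18 (84.40.128.0 - 84.40.191.255)
  84.40.160.0/19 (84.40.160.0 - 84.40.191.255)
Total matching entries: 4.

4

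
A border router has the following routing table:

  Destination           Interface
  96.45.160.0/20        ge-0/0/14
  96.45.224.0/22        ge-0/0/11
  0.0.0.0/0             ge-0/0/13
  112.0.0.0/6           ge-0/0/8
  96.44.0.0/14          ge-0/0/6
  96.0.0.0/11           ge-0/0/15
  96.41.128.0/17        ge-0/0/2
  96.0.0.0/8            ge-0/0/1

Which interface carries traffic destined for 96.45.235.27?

ge-0/0/6

Routes whose prefix contains 96.45.235.27:
  0.0.0.0/0 (default, matches everything) -> ge-0/0/13
  96.0.0.0/8 (96.0.0.0 - 96.255.255.255) -> ge-0/0/1
  96.44.0.0/14 (96.44.0.0 - 96.47.255.255) -> ge-0/0/6
More-specific entries that do NOT match:
  96.45.224.0/22 (96.45.224.0 - 96.45.227.255) does not contain 96.45.235.27
  96.45.160.0/20 (96.45.160.0 - 96.45.175.255) does not contain 96.45.235.27
  96.41.128.0/17 (96.41.128.0 - 96.41.255.255) does not contain 96.45.235.27
Longest matching prefix is /14 -> interface ge-0/0/6.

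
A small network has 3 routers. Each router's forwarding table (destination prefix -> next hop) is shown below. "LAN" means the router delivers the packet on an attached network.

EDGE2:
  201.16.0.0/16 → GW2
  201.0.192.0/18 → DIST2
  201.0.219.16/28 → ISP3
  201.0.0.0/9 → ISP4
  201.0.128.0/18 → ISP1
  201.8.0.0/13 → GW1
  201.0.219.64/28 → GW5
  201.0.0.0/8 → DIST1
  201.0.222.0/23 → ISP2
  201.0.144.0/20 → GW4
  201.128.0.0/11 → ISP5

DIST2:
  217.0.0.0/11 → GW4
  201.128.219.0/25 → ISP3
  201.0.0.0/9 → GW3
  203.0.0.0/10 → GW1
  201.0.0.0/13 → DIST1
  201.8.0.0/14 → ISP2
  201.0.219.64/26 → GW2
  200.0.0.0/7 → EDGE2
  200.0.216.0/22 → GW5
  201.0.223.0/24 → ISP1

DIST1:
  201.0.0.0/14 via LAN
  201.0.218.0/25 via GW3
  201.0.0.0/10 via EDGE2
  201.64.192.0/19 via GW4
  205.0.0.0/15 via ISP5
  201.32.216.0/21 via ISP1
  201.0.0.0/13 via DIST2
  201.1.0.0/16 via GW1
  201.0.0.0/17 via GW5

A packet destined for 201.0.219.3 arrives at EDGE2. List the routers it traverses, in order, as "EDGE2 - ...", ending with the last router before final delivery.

EDGE2 - DIST2 - DIST1

At EDGE2: longest match for 201.0.219.3 is 201.0.192.0/18 -> DIST2
At DIST2: longest match for 201.0.219.3 is 201.0.0.0/13 -> DIST1
At DIST1: longest match for 201.0.219.3 is 201.0.0.0/14 -> LAN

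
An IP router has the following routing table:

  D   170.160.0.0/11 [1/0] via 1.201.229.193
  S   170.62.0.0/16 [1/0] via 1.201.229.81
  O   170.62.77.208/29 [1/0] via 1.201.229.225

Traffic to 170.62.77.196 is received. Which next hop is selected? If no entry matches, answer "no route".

Routes whose prefix contains 170.62.77.196:
  170.62.0.0/16 (170.62.0.0 - 170.62.255.255) -> 1.201.229.81
More-specific entries that do NOT match:
  170.62.77.208/29 (170.62.77.208 - 170.62.77.215) does not contain 170.62.77.196
Longest matching prefix is /16 -> next hop 1.201.229.81.

1.201.229.81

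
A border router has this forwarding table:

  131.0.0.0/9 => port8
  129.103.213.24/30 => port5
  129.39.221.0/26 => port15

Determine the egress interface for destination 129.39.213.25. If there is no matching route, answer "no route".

no route

No entry's prefix contains 129.39.213.25; there is no default route.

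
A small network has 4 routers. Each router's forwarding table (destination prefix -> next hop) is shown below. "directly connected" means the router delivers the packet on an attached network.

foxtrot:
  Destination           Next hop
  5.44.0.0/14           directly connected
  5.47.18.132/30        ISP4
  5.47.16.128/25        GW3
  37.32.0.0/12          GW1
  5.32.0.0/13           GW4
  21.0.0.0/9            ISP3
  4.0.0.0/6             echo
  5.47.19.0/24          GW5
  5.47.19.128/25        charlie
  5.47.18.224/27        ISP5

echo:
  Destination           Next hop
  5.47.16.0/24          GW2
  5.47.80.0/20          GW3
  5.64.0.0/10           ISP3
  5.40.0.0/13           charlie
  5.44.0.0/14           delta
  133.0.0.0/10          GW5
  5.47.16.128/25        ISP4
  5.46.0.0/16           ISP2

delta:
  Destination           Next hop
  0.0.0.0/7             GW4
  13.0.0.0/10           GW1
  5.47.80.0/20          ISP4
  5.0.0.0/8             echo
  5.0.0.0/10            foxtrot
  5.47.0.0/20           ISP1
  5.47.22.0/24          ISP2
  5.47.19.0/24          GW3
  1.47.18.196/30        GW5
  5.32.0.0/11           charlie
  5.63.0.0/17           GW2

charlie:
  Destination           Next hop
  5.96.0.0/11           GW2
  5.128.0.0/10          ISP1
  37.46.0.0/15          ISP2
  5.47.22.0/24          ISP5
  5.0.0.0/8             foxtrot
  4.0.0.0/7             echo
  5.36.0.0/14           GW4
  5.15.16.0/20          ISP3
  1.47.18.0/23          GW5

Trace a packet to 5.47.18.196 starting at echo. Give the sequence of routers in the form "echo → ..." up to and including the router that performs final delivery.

echo → delta → charlie → foxtrot

At echo: longest match for 5.47.18.196 is 5.44.0.0/14 -> delta
At delta: longest match for 5.47.18.196 is 5.32.0.0/11 -> charlie
At charlie: longest match for 5.47.18.196 is 5.0.0.0/8 -> foxtrot
At foxtrot: longest match for 5.47.18.196 is 5.44.0.0/14 -> directly connected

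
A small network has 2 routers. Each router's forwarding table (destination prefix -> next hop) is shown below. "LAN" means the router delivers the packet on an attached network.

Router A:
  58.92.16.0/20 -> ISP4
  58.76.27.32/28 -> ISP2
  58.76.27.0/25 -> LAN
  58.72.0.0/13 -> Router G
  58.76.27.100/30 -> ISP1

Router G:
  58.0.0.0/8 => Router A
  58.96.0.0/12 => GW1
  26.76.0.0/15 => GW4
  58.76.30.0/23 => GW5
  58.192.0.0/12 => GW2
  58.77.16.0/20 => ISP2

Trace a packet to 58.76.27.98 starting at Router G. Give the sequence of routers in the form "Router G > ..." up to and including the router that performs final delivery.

At Router G: longest match for 58.76.27.98 is 58.0.0.0/8 -> Router A
At Router A: longest match for 58.76.27.98 is 58.76.27.0/25 -> LAN

Router G > Router A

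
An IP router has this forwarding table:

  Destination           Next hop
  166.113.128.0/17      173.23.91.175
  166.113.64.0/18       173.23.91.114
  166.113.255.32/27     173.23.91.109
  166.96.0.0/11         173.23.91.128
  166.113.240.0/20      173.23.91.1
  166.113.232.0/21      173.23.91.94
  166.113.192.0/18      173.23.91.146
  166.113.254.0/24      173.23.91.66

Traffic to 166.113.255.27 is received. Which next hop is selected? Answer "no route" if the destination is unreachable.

173.23.91.1

Routes whose prefix contains 166.113.255.27:
  166.96.0.0/11 (166.96.0.0 - 166.127.255.255) -> 173.23.91.128
  166.113.128.0/17 (166.113.128.0 - 166.113.255.255) -> 173.23.91.175
  166.113.192.0/18 (166.113.192.0 - 166.113.255.255) -> 173.23.91.146
  166.113.240.0/20 (166.113.240.0 - 166.113.255.255) -> 173.23.91.1
More-specific entries that do NOT match:
  166.113.255.32/27 (166.113.255.32 - 166.113.255.63) does not contain 166.113.255.27
  166.113.254.0/24 (166.113.254.0 - 166.113.254.255) does not contain 166.113.255.27
  166.113.232.0/21 (166.113.232.0 - 166.113.239.255) does not contain 166.113.255.27
Longest matching prefix is /20 -> next hop 173.23.91.1.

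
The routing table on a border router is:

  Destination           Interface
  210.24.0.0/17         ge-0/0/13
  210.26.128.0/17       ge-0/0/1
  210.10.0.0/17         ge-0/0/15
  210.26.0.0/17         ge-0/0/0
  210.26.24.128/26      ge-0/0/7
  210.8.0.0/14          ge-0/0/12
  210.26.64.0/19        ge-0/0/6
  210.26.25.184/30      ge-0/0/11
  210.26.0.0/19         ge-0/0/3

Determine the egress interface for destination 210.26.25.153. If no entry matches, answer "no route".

Routes whose prefix contains 210.26.25.153:
  210.26.0.0/17 (210.26.0.0 - 210.26.127.255) -> ge-0/0/0
  210.26.0.0/19 (210.26.0.0 - 210.26.31.255) -> ge-0/0/3
More-specific entries that do NOT match:
  210.26.25.184/30 (210.26.25.184 - 210.26.25.187) does not contain 210.26.25.153
  210.26.24.128/26 (210.26.24.128 - 210.26.24.191) does not contain 210.26.25.153
Longest matching prefix is /19 -> interface ge-0/0/3.

ge-0/0/3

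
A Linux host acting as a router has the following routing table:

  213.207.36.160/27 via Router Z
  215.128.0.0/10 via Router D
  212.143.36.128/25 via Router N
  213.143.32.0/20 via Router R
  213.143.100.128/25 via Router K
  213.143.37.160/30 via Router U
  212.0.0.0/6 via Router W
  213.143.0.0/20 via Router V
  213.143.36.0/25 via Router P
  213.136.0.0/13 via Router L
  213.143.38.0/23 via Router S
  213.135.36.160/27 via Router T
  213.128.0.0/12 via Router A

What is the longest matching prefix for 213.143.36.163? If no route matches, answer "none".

213.143.32.0/20

Entries matching 213.143.36.163:
  212.0.0.0/6 (212.0.0.0 - 215.255.255.255)
  213.128.0.0/12 (213.128.0.0 - 213.143.255.255)
  213.136.0.0/13 (213.136.0.0 - 213.143.255.255)
  213.143.32.0/20 (213.143.32.0 - 213.143.47.255)
Most specific is 213.143.32.0/20.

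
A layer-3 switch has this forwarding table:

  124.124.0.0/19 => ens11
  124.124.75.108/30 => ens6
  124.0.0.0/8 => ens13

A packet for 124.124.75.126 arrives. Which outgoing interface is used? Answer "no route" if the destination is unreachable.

ens13

Routes whose prefix contains 124.124.75.126:
  124.0.0.0/8 (124.0.0.0 - 124.255.255.255) -> ens13
More-specific entries that do NOT match:
  124.124.75.108/30 (124.124.75.108 - 124.124.75.111) does not contain 124.124.75.126
  124.124.0.0/19 (124.124.0.0 - 124.124.31.255) does not contain 124.124.75.126
Longest matching prefix is /8 -> interface ens13.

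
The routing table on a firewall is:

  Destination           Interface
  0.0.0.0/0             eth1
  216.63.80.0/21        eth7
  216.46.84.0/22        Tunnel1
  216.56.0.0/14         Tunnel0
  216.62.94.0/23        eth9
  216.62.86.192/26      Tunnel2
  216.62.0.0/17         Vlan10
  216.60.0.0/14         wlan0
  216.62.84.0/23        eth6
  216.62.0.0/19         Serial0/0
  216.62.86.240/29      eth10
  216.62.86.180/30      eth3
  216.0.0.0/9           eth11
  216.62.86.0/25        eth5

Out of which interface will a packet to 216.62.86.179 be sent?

Routes whose prefix contains 216.62.86.179:
  0.0.0.0/0 (default, matches everything) -> eth1
  216.0.0.0/9 (216.0.0.0 - 216.127.255.255) -> eth11
  216.60.0.0/14 (216.60.0.0 - 216.63.255.255) -> wlan0
  216.62.0.0/17 (216.62.0.0 - 216.62.127.255) -> Vlan10
More-specific entries that do NOT match:
  216.62.86.180/30 (216.62.86.180 - 216.62.86.183) does not contain 216.62.86.179
  216.62.86.240/29 (216.62.86.240 - 216.62.86.247) does not contain 216.62.86.179
  216.62.86.192/26 (216.62.86.192 - 216.62.86.255) does not contain 216.62.86.179
  216.62.86.0/25 (216.62.86.0 - 216.62.86.127) does not contain 216.62.86.179
  216.62.94.0/23 (216.62.94.0 - 216.62.95.255) does not contain 216.62.86.179
  216.62.84.0/23 (216.62.84.0 - 216.62.85.255) does not contain 216.62.86.179
  216.46.84.0/22 (216.46.84.0 - 216.46.87.255) does not contain 216.62.86.179
  216.63.80.0/21 (216.63.80.0 - 216.63.87.255) does not contain 216.62.86.179
  216.62.0.0/19 (216.62.0.0 - 216.62.31.255) does not contain 216.62.86.179
Longest matching prefix is /17 -> interface Vlan10.

Vlan10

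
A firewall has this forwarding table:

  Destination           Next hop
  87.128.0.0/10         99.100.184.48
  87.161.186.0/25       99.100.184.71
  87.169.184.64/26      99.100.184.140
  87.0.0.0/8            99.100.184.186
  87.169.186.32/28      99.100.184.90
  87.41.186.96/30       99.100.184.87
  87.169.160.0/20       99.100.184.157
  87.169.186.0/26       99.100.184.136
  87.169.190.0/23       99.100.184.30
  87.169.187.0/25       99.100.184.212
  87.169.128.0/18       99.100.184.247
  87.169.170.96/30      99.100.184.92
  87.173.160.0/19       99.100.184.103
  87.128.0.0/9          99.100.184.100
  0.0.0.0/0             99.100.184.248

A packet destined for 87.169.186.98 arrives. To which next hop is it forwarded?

Routes whose prefix contains 87.169.186.98:
  0.0.0.0/0 (default, matches everything) -> 99.100.184.248
  87.0.0.0/8 (87.0.0.0 - 87.255.255.255) -> 99.100.184.186
  87.128.0.0/9 (87.128.0.0 - 87.255.255.255) -> 99.100.184.100
  87.128.0.0/10 (87.128.0.0 - 87.191.255.255) -> 99.100.184.48
  87.169.128.0/18 (87.169.128.0 - 87.169.191.255) -> 99.100.184.247
More-specific entries that do NOT match:
  87.41.186.96/30 (87.41.186.96 - 87.41.186.99) does not contain 87.169.186.98
  87.169.170.96/30 (87.169.170.96 - 87.169.170.99) does not contain 87.169.186.98
  87.169.186.32/28 (87.169.186.32 - 87.169.186.47) does not contain 87.169.186.98
  87.169.184.64/26 (87.169.184.64 - 87.169.184.127) does not contain 87.169.186.98
  87.169.186.0/26 (87.169.186.0 - 87.169.186.63) does not contain 87.169.186.98
  87.161.186.0/25 (87.161.186.0 - 87.161.186.127) does not contain 87.169.186.98
  87.169.187.0/25 (87.169.187.0 - 87.169.187.127) does not contain 87.169.186.98
  87.169.190.0/23 (87.169.190.0 - 87.169.191.255) does not contain 87.169.186.98
  87.169.160.0/20 (87.169.160.0 - 87.169.175.255) does not contain 87.169.186.98
  87.173.160.0/19 (87.173.160.0 - 87.173.191.255) does not contain 87.169.186.98
Longest matching prefix is /18 -> next hop 99.100.184.247.

99.100.184.247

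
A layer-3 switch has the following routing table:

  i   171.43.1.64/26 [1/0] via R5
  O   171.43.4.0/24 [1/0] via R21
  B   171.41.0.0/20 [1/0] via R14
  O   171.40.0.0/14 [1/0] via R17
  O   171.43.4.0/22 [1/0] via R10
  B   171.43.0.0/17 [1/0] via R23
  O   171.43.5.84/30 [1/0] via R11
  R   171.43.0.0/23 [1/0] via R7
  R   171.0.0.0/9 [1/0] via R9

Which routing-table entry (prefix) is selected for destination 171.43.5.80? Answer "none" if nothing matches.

171.43.4.0/22

Entries matching 171.43.5.80:
  171.0.0.0/9 (171.0.0.0 - 171.127.255.255)
  171.40.0.0/14 (171.40.0.0 - 171.43.255.255)
  171.43.0.0/17 (171.43.0.0 - 171.43.127.255)
  171.43.4.0/22 (171.43.4.0 - 171.43.7.255)
Most specific is 171.43.4.0/22.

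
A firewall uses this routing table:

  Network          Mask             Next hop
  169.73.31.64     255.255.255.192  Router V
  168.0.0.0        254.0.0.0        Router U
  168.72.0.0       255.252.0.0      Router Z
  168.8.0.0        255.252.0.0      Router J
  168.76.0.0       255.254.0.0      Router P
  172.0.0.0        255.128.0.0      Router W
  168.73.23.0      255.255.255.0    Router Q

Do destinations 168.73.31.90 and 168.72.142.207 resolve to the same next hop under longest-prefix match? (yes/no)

168.73.31.90: longest match 168.72.0.0/14 -> Router Z
168.72.142.207: longest match 168.72.0.0/14 -> Router Z

yes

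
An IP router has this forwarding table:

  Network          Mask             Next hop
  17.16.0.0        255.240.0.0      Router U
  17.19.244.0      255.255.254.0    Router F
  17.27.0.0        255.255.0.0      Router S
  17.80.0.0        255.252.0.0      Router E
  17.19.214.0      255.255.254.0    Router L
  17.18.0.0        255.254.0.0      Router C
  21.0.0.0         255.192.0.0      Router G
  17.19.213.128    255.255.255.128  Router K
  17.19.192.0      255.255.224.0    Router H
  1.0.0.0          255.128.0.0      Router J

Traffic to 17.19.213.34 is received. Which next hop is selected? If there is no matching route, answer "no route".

Router H

Routes whose prefix contains 17.19.213.34:
  17.16.0.0/12 (17.16.0.0 - 17.31.255.255) -> Router U
  17.18.0.0/15 (17.18.0.0 - 17.19.255.255) -> Router C
  17.19.192.0/19 (17.19.192.0 - 17.19.223.255) -> Router H
More-specific entries that do NOT match:
  17.19.213.128/25 (17.19.213.128 - 17.19.213.255) does not contain 17.19.213.34
  17.19.244.0/23 (17.19.244.0 - 17.19.245.255) does not contain 17.19.213.34
  17.19.214.0/23 (17.19.214.0 - 17.19.215.255) does not contain 17.19.213.34
Longest matching prefix is /19 -> next hop Router H.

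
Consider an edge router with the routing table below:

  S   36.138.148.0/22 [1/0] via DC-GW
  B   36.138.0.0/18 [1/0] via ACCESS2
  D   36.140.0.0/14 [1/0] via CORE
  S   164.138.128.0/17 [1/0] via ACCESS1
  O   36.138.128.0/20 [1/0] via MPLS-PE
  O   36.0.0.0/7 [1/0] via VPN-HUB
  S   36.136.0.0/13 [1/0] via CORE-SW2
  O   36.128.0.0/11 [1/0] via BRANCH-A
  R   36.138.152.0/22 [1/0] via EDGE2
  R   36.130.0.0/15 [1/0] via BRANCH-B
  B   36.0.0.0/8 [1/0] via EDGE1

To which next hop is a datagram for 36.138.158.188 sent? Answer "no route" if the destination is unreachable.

Routes whose prefix contains 36.138.158.188:
  36.0.0.0/7 (36.0.0.0 - 37.255.255.255) -> VPN-HUB
  36.0.0.0/8 (36.0.0.0 - 36.255.255.255) -> EDGE1
  36.128.0.0/11 (36.128.0.0 - 36.159.255.255) -> BRANCH-A
  36.136.0.0/13 (36.136.0.0 - 36.143.255.255) -> CORE-SW2
More-specific entries that do NOT match:
  36.138.148.0/22 (36.138.148.0 - 36.138.151.255) does not contain 36.138.158.188
  36.138.152.0/22 (36.138.152.0 - 36.138.155.255) does not contain 36.138.158.188
  36.138.128.0/20 (36.138.128.0 - 36.138.143.255) does not contain 36.138.158.188
  36.138.0.0/18 (36.138.0.0 - 36.138.63.255) does not contain 36.138.158.188
  164.138.128.0/17 (164.138.128.0 - 164.138.255.255) does not contain 36.138.158.188
  36.130.0.0/15 (36.130.0.0 - 36.131.255.255) does not contain 36.138.158.188
  36.140.0.0/14 (36.140.0.0 - 36.143.255.255) does not contain 36.138.158.188
Longest matching prefix is /13 -> next hop CORE-SW2.

CORE-SW2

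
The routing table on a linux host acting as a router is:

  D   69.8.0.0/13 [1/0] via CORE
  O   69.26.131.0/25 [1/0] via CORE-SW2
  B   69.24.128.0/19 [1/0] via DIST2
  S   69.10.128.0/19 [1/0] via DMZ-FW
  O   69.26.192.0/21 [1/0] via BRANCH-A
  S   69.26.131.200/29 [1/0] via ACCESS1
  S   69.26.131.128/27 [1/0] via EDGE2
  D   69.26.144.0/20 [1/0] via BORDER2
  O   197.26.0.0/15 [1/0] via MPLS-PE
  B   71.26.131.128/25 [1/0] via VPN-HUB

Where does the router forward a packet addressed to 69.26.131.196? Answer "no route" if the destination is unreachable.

No entry's prefix contains 69.26.131.196; there is no default route.

no route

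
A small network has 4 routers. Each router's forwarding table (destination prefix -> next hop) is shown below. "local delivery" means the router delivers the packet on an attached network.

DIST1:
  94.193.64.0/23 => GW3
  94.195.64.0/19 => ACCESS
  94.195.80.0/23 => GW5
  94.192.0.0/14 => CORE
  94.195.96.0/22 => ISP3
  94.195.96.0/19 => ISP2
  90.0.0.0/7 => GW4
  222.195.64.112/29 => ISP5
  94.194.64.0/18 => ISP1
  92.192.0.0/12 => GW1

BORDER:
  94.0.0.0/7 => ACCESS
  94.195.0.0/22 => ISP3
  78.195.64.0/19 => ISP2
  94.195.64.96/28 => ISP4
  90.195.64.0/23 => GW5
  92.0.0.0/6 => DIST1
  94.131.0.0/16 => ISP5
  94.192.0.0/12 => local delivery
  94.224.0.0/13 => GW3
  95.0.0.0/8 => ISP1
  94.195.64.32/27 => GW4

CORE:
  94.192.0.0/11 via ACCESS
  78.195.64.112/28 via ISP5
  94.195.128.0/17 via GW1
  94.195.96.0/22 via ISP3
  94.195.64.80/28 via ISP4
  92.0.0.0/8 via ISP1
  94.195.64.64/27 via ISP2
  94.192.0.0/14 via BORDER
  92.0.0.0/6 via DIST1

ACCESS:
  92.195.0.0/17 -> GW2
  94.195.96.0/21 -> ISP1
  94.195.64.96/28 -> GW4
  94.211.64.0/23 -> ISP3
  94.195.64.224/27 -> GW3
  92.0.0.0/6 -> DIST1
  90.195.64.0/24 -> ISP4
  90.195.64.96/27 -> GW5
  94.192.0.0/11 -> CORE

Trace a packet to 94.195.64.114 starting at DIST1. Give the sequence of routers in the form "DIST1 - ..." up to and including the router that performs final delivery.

At DIST1: longest match for 94.195.64.114 is 94.195.64.0/19 -> ACCESS
At ACCESS: longest match for 94.195.64.114 is 94.192.0.0/11 -> CORE
At CORE: longest match for 94.195.64.114 is 94.192.0.0/14 -> BORDER
At BORDER: longest match for 94.195.64.114 is 94.192.0.0/12 -> local delivery

DIST1 - ACCESS - CORE - BORDER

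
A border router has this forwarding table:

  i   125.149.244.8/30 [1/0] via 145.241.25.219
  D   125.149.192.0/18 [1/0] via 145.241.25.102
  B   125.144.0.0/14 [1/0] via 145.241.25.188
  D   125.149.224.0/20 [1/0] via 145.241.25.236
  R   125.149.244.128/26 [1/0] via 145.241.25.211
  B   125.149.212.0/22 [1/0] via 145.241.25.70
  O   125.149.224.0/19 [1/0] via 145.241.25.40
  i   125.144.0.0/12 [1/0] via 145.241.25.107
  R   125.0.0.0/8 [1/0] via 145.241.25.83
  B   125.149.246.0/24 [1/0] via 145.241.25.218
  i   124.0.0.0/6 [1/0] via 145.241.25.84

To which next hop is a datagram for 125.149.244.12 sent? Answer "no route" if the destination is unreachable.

145.241.25.40

Routes whose prefix contains 125.149.244.12:
  124.0.0.0/6 (124.0.0.0 - 127.255.255.255) -> 145.241.25.84
  125.0.0.0/8 (125.0.0.0 - 125.255.255.255) -> 145.241.25.83
  125.144.0.0/12 (125.144.0.0 - 125.159.255.255) -> 145.241.25.107
  125.149.192.0/18 (125.149.192.0 - 125.149.255.255) -> 145.241.25.102
  125.149.224.0/19 (125.149.224.0 - 125.149.255.255) -> 145.241.25.40
More-specific entries that do NOT match:
  125.149.244.8/30 (125.149.244.8 - 125.149.244.11) does not contain 125.149.244.12
  125.149.244.128/26 (125.149.244.128 - 125.149.244.191) does not contain 125.149.244.12
  125.149.246.0/24 (125.149.246.0 - 125.149.246.255) does not contain 125.149.244.12
  125.149.212.0/22 (125.149.212.0 - 125.149.215.255) does not contain 125.149.244.12
  125.149.224.0/20 (125.149.224.0 - 125.149.239.255) does not contain 125.149.244.12
Longest matching prefix is /19 -> next hop 145.241.25.40.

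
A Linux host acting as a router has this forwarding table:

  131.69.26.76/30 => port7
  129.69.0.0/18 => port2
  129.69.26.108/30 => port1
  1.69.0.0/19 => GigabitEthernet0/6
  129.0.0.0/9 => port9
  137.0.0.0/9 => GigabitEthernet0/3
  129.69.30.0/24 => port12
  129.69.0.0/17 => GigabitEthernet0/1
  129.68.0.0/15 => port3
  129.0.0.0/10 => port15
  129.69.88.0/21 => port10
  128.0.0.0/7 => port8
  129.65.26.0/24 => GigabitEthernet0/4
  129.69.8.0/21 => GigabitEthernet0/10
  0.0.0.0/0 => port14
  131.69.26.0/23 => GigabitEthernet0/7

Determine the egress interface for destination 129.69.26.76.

port2

Routes whose prefix contains 129.69.26.76:
  0.0.0.0/0 (default, matches everything) -> port14
  128.0.0.0/7 (128.0.0.0 - 129.255.255.255) -> port8
  129.0.0.0/9 (129.0.0.0 - 129.127.255.255) -> port9
  129.68.0.0/15 (129.68.0.0 - 129.69.255.255) -> port3
  129.69.0.0/17 (129.69.0.0 - 129.69.127.255) -> GigabitEthernet0/1
  129.69.0.0/18 (129.69.0.0 - 129.69.63.255) -> port2
More-specific entries that do NOT match:
  131.69.26.76/30 (131.69.26.76 - 131.69.26.79) does not contain 129.69.26.76
  129.69.26.108/30 (129.69.26.108 - 129.69.26.111) does not contain 129.69.26.76
  129.69.30.0/24 (129.69.30.0 - 129.69.30.255) does not contain 129.69.26.76
  129.65.26.0/24 (129.65.26.0 - 129.65.26.255) does not contain 129.69.26.76
  131.69.26.0/23 (131.69.26.0 - 131.69.27.255) does not contain 129.69.26.76
  129.69.88.0/21 (129.69.88.0 - 129.69.95.255) does not contain 129.69.26.76
  129.69.8.0/21 (129.69.8.0 - 129.69.15.255) does not contain 129.69.26.76
  1.69.0.0/19 (1.69.0.0 - 1.69.31.255) does not contain 129.69.26.76
Longest matching prefix is /18 -> interface port2.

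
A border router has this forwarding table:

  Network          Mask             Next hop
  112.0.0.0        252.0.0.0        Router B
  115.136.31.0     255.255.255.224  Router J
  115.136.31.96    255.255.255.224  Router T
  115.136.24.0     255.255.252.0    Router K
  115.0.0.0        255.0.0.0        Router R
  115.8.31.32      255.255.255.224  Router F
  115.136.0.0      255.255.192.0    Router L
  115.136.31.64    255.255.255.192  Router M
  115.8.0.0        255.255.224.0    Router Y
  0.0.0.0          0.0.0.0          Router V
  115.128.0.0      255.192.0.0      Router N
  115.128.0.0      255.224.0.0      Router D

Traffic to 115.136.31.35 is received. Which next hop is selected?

Routes whose prefix contains 115.136.31.35:
  0.0.0.0/0 (default, matches everything) -> Router V
  112.0.0.0/6 (112.0.0.0 - 115.255.255.255) -> Router B
  115.0.0.0/8 (115.0.0.0 - 115.255.255.255) -> Router R
  115.128.0.0/10 (115.128.0.0 - 115.191.255.255) -> Router N
  115.128.0.0/11 (115.128.0.0 - 115.159.255.255) -> Router D
  115.136.0.0/18 (115.136.0.0 - 115.136.63.255) -> Router L
More-specific entries that do NOT match:
  115.136.31.0/27 (115.136.31.0 - 115.136.31.31) does not contain 115.136.31.35
  115.136.31.96/27 (115.136.31.96 - 115.136.31.127) does not contain 115.136.31.35
  115.8.31.32/27 (115.8.31.32 - 115.8.31.63) does not contain 115.136.31.35
  115.136.31.64/26 (115.136.31.64 - 115.136.31.127) does not contain 115.136.31.35
  115.136.24.0/22 (115.136.24.0 - 115.136.27.255) does not contain 115.136.31.35
  115.8.0.0/19 (115.8.0.0 - 115.8.31.255) does not contain 115.136.31.35
Longest matching prefix is /18 -> next hop Router L.

Router L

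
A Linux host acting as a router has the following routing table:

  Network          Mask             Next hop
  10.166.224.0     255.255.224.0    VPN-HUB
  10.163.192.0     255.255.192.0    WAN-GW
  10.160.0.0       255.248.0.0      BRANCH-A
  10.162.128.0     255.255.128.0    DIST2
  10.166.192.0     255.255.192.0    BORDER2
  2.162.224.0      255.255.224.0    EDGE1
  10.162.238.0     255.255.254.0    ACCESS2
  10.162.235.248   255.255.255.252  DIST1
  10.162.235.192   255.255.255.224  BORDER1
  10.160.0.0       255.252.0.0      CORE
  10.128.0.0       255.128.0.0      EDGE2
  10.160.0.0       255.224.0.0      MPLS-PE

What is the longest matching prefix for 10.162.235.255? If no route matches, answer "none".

Entries matching 10.162.235.255:
  10.128.0.0/9 (10.128.0.0 - 10.255.255.255)
  10.160.0.0/11 (10.160.0.0 - 10.191.255.255)
  10.160.0.0/13 (10.160.0.0 - 10.167.255.255)
  10.160.0.0/14 (10.160.0.0 - 10.163.255.255)
  10.162.128.0/17 (10.162.128.0 - 10.162.255.255)
Most specific is 10.162.128.0/17.

10.162.128.0/17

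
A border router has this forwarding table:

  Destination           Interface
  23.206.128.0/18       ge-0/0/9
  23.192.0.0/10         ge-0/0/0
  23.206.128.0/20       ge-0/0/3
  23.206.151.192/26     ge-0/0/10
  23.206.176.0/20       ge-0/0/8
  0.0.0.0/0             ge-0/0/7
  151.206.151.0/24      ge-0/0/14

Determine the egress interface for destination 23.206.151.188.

Routes whose prefix contains 23.206.151.188:
  0.0.0.0/0 (default, matches everything) -> ge-0/0/7
  23.192.0.0/10 (23.192.0.0 - 23.255.255.255) -> ge-0/0/0
  23.206.128.0/18 (23.206.128.0 - 23.206.191.255) -> ge-0/0/9
More-specific entries that do NOT match:
  23.206.151.192/26 (23.206.151.192 - 23.206.151.255) does not contain 23.206.151.188
  151.206.151.0/24 (151.206.151.0 - 151.206.151.255) does not contain 23.206.151.188
  23.206.128.0/20 (23.206.128.0 - 23.206.143.255) does not contain 23.206.151.188
  23.206.176.0/20 (23.206.176.0 - 23.206.191.255) does not contain 23.206.151.188
Longest matching prefix is /18 -> interface ge-0/0/9.

ge-0/0/9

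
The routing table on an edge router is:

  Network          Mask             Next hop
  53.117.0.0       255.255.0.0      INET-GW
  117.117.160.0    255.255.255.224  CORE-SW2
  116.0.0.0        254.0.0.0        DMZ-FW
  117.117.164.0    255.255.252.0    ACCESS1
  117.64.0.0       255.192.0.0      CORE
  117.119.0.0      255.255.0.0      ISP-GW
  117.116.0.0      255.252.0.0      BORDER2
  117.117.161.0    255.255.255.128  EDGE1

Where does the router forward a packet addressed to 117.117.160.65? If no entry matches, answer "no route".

Routes whose prefix contains 117.117.160.65:
  116.0.0.0/7 (116.0.0.0 - 117.255.255.255) -> DMZ-FW
  117.64.0.0/10 (117.64.0.0 - 117.127.255.255) -> CORE
  117.116.0.0/14 (117.116.0.0 - 117.119.255.255) -> BORDER2
More-specific entries that do NOT match:
  117.117.160.0/27 (117.117.160.0 - 117.117.160.31) does not contain 117.117.160.65
  117.117.161.0/25 (117.117.161.0 - 117.117.161.127) does not contain 117.117.160.65
  117.117.164.0/22 (117.117.164.0 - 117.117.167.255) does not contain 117.117.160.65
  53.117.0.0/16 (53.117.0.0 - 53.117.255.255) does not contain 117.117.160.65
  117.119.0.0/16 (117.119.0.0 - 117.119.255.255) does not contain 117.117.160.65
Longest matching prefix is /14 -> next hop BORDER2.

BORDER2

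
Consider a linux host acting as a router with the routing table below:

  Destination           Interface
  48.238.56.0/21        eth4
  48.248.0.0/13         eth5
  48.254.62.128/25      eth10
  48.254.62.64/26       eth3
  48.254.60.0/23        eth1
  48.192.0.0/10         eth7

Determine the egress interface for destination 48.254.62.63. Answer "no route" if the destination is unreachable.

Routes whose prefix contains 48.254.62.63:
  48.192.0.0/10 (48.192.0.0 - 48.255.255.255) -> eth7
  48.248.0.0/13 (48.248.0.0 - 48.255.255.255) -> eth5
More-specific entries that do NOT match:
  48.254.62.64/26 (48.254.62.64 - 48.254.62.127) does not contain 48.254.62.63
  48.254.62.128/25 (48.254.62.128 - 48.254.62.255) does not contain 48.254.62.63
  48.254.60.0/23 (48.254.60.0 - 48.254.61.255) does not contain 48.254.62.63
  48.238.56.0/21 (48.238.56.0 - 48.238.63.255) does not contain 48.254.62.63
Longest matching prefix is /13 -> interface eth5.

eth5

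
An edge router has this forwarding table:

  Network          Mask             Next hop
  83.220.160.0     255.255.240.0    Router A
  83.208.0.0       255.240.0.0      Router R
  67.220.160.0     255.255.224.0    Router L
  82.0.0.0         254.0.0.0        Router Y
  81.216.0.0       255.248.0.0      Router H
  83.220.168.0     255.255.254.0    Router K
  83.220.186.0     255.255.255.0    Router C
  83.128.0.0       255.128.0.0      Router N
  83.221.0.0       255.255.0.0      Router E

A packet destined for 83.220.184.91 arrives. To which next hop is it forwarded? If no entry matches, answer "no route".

Routes whose prefix contains 83.220.184.91:
  82.0.0.0/7 (82.0.0.0 - 83.255.255.255) -> Router Y
  83.128.0.0/9 (83.128.0.0 - 83.255.255.255) -> Router N
  83.208.0.0/12 (83.208.0.0 - 83.223.255.255) -> Router R
More-specific entries that do NOT match:
  83.220.186.0/24 (83.220.186.0 - 83.220.186.255) does not contain 83.220.184.91
  83.220.168.0/23 (83.220.168.0 - 83.220.169.255) does not contain 83.220.184.91
  83.220.160.0/20 (83.220.160.0 - 83.220.175.255) does not contain 83.220.184.91
  67.220.160.0/19 (67.220.160.0 - 67.220.191.255) does not contain 83.220.184.91
  83.221.0.0/16 (83.221.0.0 - 83.221.255.255) does not contain 83.220.184.91
  81.216.0.0/13 (81.216.0.0 - 81.223.255.255) does not contain 83.220.184.91
Longest matching prefix is /12 -> next hop Router R.

Router R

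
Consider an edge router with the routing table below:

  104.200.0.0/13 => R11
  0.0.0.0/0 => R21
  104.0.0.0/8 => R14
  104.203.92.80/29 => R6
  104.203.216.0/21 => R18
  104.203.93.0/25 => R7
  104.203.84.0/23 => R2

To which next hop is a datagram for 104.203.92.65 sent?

Routes whose prefix contains 104.203.92.65:
  0.0.0.0/0 (default, matches everything) -> R21
  104.0.0.0/8 (104.0.0.0 - 104.255.255.255) -> R14
  104.200.0.0/13 (104.200.0.0 - 104.207.255.255) -> R11
More-specific entries that do NOT match:
  104.203.92.80/29 (104.203.92.80 - 104.203.92.87) does not contain 104.203.92.65
  104.203.93.0/25 (104.203.93.0 - 104.203.93.127) does not contain 104.203.92.65
  104.203.84.0/23 (104.203.84.0 - 104.203.85.255) does not contain 104.203.92.65
  104.203.216.0/21 (104.203.216.0 - 104.203.223.255) does not contain 104.203.92.65
Longest matching prefix is /13 -> next hop R11.

R11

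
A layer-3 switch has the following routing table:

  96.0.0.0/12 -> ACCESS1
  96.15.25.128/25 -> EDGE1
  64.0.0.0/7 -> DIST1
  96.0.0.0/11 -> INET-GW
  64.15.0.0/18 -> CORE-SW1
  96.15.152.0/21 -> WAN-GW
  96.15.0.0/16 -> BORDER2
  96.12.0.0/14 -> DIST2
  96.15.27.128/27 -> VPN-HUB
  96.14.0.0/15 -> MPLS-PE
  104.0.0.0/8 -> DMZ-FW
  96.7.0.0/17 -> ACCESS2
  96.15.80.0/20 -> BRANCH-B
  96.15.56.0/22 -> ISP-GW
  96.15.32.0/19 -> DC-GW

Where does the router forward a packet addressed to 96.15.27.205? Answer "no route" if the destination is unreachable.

BORDER2

Routes whose prefix contains 96.15.27.205:
  96.0.0.0/11 (96.0.0.0 - 96.31.255.255) -> INET-GW
  96.0.0.0/12 (96.0.0.0 - 96.15.255.255) -> ACCESS1
  96.12.0.0/14 (96.12.0.0 - 96.15.255.255) -> DIST2
  96.14.0.0/15 (96.14.0.0 - 96.15.255.255) -> MPLS-PE
  96.15.0.0/16 (96.15.0.0 - 96.15.255.255) -> BORDER2
More-specific entries that do NOT match:
  96.15.27.128/27 (96.15.27.128 - 96.15.27.159) does not contain 96.15.27.205
  96.15.25.128/25 (96.15.25.128 - 96.15.25.255) does not contain 96.15.27.205
  96.15.56.0/22 (96.15.56.0 - 96.15.59.255) does not contain 96.15.27.205
  96.15.152.0/21 (96.15.152.0 - 96.15.159.255) does not contain 96.15.27.205
  96.15.80.0/20 (96.15.80.0 - 96.15.95.255) does not contain 96.15.27.205
  96.15.32.0/19 (96.15.32.0 - 96.15.63.255) does not contain 96.15.27.205
  64.15.0.0/18 (64.15.0.0 - 64.15.63.255) does not contain 96.15.27.205
  96.7.0.0/17 (96.7.0.0 - 96.7.127.255) does not contain 96.15.27.205
Longest matching prefix is /16 -> next hop BORDER2.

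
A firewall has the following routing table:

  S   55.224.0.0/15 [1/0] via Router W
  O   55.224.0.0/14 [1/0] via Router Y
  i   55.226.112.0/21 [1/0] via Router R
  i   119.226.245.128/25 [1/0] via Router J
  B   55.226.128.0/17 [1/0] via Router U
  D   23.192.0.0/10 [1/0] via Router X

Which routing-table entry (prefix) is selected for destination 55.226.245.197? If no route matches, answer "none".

55.226.128.0/17

Entries matching 55.226.245.197:
  55.224.0.0/14 (55.224.0.0 - 55.227.255.255)
  55.226.128.0/17 (55.226.128.0 - 55.226.255.255)
Most specific is 55.226.128.0/17.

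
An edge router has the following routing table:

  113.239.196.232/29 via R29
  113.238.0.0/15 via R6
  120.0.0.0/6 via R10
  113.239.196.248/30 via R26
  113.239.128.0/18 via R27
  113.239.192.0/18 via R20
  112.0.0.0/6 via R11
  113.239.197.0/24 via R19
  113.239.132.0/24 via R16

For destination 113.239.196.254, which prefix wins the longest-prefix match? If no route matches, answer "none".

113.239.192.0/18

Entries matching 113.239.196.254:
  112.0.0.0/6 (112.0.0.0 - 115.255.255.255)
  113.238.0.0/15 (113.238.0.0 - 113.239.255.255)
  113.239.192.0/18 (113.239.192.0 - 113.239.255.255)
Most specific is 113.239.192.0/18.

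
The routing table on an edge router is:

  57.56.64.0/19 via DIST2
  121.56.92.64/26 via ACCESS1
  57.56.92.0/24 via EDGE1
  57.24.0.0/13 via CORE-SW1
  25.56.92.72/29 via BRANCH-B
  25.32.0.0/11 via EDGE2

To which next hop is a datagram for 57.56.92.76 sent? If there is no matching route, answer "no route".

Routes whose prefix contains 57.56.92.76:
  57.56.64.0/19 (57.56.64.0 - 57.56.95.255) -> DIST2
  57.56.92.0/24 (57.56.92.0 - 57.56.92.255) -> EDGE1
More-specific entries that do NOT match:
  25.56.92.72/29 (25.56.92.72 - 25.56.92.79) does not contain 57.56.92.76
  121.56.92.64/26 (121.56.92.64 - 121.56.92.127) does not contain 57.56.92.76
Longest matching prefix is /24 -> next hop EDGE1.

EDGE1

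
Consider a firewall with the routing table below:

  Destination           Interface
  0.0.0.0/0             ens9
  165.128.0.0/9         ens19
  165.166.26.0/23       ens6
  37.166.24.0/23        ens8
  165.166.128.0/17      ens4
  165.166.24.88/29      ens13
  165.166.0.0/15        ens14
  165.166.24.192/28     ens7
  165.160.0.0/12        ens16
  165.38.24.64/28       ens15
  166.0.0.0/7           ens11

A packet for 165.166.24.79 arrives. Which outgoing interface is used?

ens14

Routes whose prefix contains 165.166.24.79:
  0.0.0.0/0 (default, matches everything) -> ens9
  165.128.0.0/9 (165.128.0.0 - 165.255.255.255) -> ens19
  165.160.0.0/12 (165.160.0.0 - 165.175.255.255) -> ens16
  165.166.0.0/15 (165.166.0.0 - 165.167.255.255) -> ens14
More-specific entries that do NOT match:
  165.166.24.88/29 (165.166.24.88 - 165.166.24.95) does not contain 165.166.24.79
  165.166.24.192/28 (165.166.24.192 - 165.166.24.207) does not contain 165.166.24.79
  165.38.24.64/28 (165.38.24.64 - 165.38.24.79) does not contain 165.166.24.79
  165.166.26.0/23 (165.166.26.0 - 165.166.27.255) does not contain 165.166.24.79
  37.166.24.0/23 (37.166.24.0 - 37.166.25.255) does not contain 165.166.24.79
  165.166.128.0/17 (165.166.128.0 - 165.166.255.255) does not contain 165.166.24.79
Longest matching prefix is /15 -> interface ens14.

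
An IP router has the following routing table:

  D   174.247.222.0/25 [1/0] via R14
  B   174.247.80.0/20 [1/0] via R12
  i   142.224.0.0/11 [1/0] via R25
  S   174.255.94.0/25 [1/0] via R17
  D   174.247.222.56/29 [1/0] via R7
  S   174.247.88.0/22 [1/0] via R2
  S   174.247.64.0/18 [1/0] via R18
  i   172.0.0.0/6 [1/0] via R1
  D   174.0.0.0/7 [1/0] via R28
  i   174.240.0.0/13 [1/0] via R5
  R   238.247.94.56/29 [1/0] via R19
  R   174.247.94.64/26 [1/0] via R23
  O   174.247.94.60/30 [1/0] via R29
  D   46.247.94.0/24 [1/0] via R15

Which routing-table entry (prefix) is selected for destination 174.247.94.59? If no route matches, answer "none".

174.247.80.0/20

Entries matching 174.247.94.59:
  172.0.0.0/6 (172.0.0.0 - 175.255.255.255)
  174.0.0.0/7 (174.0.0.0 - 175.255.255.255)
  174.240.0.0/13 (174.240.0.0 - 174.247.255.255)
  174.247.64.0/18 (174.247.64.0 - 174.247.127.255)
  174.247.80.0/20 (174.247.80.0 - 174.247.95.255)
Most specific is 174.247.80.0/20.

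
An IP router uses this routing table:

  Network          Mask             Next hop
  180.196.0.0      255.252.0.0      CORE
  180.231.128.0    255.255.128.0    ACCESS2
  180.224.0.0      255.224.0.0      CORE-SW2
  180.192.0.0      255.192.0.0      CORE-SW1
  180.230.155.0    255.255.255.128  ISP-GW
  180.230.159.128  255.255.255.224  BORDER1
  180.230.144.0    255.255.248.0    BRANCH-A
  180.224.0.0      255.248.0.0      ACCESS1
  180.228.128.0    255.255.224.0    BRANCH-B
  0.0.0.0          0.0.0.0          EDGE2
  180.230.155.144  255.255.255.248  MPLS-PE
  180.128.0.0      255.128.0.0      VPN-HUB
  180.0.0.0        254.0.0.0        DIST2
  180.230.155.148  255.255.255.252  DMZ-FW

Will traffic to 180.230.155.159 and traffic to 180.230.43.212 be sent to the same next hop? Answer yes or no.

180.230.155.159: longest match 180.224.0.0/13 -> ACCESS1
180.230.43.212: longest match 180.224.0.0/13 -> ACCESS1

yes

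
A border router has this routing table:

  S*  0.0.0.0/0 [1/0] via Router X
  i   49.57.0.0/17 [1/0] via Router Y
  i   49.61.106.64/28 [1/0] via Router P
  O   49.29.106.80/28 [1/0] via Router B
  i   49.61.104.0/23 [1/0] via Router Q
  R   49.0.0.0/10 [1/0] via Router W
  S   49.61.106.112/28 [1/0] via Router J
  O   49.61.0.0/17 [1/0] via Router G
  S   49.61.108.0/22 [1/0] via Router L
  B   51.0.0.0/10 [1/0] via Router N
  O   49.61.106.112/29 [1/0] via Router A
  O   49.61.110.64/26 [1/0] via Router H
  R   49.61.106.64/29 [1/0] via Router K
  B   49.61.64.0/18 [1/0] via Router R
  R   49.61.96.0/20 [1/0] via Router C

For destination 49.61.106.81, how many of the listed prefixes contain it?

Prefixes containing 49.61.106.81:
  0.0.0.0/0 (default, matches everything)
  49.0.0.0/10 (49.0.0.0 - 49.63.255.255)
  49.61.0.0/17 (49.61.0.0 - 49.61.127.255)
  49.61.64.0/18 (49.61.64.0 - 49.61.127.255)
  49.61.96.0/20 (49.61.96.0 - 49.61.111.255)
Total matching entries: 5.

5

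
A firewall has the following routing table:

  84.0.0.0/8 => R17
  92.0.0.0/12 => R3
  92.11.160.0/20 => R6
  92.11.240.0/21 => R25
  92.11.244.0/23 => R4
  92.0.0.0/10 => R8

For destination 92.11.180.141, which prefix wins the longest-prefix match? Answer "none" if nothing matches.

92.0.0.0/12

Entries matching 92.11.180.141:
  92.0.0.0/10 (92.0.0.0 - 92.63.255.255)
  92.0.0.0/12 (92.0.0.0 - 92.15.255.255)
Most specific is 92.0.0.0/12.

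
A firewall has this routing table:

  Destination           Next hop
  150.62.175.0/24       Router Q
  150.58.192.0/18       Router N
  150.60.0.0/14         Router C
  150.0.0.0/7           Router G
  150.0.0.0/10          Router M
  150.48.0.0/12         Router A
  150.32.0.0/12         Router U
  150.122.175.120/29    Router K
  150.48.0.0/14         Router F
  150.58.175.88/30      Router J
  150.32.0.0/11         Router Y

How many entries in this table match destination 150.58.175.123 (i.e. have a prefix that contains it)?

4

Prefixes containing 150.58.175.123:
  150.0.0.0/7 (150.0.0.0 - 151.255.255.255)
  150.0.0.0/10 (150.0.0.0 - 150.63.255.255)
  150.32.0.0/11 (150.32.0.0 - 150.63.255.255)
  150.48.0.0/12 (150.48.0.0 - 150.63.255.255)
Total matching entries: 4.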